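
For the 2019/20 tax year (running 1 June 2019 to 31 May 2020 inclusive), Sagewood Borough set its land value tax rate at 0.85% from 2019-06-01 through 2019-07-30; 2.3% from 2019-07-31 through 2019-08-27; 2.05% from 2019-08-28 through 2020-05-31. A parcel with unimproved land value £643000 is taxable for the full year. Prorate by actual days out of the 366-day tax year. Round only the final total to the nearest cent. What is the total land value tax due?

2019-06-01 to 2019-07-30: 60 days at 0.85% → £643000 × 0.85% × 60/366 = £895.9836
2019-07-31 to 2019-08-27: 28 days at 2.3% → £643000 × 2.3% × 28/366 = £1131.3989
2019-08-28 to 2020-05-31: 278 days at 2.05% → £643000 × 2.05% × 278/366 = £10012.1776
Total = £12039.5601

£12039.56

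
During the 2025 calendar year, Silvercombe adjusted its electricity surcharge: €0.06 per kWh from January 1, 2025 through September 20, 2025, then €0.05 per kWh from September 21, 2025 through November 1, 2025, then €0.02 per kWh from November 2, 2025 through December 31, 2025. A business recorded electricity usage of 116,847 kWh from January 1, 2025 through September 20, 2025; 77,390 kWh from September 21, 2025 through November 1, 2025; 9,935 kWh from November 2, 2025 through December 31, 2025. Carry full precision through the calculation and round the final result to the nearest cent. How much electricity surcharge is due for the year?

January 1 – September 20, 2025: 116,847 kWh at €0.06/kWh → €7,010.82
September 21 – November 1, 2025: 77,390 kWh at €0.05/kWh → €3,869.50
November 2 – December 31, 2025: 9,935 kWh at €0.02/kWh → €198.70

€11,079.02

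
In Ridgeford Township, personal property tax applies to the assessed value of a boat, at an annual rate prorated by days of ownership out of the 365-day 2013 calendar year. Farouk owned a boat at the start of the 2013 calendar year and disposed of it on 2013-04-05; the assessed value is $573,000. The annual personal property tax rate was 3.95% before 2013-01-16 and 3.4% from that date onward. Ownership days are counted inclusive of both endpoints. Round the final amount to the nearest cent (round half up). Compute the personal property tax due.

$5,200.17

2013-01-01 to 2013-01-15: 15 days at 3.95% → $573,000 × 3.95% × 15/365 = $930.1438
2013-01-16 to 2013-04-05: 80 days at 3.4% → $573,000 × 3.4% × 80/365 = $4,270.0274
Total = $5,200.1712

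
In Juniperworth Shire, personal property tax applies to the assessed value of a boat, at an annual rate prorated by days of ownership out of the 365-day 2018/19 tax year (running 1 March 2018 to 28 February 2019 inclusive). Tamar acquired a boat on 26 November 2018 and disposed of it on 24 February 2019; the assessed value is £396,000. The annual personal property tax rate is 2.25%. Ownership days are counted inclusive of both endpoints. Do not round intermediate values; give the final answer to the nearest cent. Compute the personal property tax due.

£2,221.40

Days held (26 November 2018 – 24 February 2019): 91 out of 365
Tax = £396,000 × 2.25% × 91/365 = £2,221.3973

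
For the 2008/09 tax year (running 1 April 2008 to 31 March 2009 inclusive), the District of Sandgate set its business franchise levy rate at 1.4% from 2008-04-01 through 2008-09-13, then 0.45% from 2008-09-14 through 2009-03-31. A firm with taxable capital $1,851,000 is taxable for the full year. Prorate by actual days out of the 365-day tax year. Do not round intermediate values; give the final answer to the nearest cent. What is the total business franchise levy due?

$16,326.83

2008-04-01 to 2008-09-13: 166 days at 1.4% → $1,851,000 × 1.4% × 166/365 = $11,785.5452
2008-09-14 to 2009-03-31: 199 days at 0.45% → $1,851,000 × 0.45% × 199/365 = $4,541.2890
Total = $16,326.8342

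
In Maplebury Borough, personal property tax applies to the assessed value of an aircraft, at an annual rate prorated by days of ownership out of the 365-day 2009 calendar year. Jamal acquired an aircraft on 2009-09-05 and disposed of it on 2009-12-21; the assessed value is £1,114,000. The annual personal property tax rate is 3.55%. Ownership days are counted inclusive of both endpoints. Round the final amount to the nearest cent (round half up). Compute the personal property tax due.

£11,701.58

Days held (2009-09-05 to 2009-12-21): 108 out of 365
Tax = £1,114,000 × 3.55% × 108/365 = £11,701.5781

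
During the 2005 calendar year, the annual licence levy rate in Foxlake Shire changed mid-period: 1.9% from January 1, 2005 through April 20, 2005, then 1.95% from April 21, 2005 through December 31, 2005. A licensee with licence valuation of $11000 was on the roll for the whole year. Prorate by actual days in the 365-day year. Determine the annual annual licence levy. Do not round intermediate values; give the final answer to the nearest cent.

$212.84

January 1 – April 20, 2005: 110 days at 1.9% → $11000 × 1.9% × 110/365 = $62.9863
April 21 – December 31, 2005: 255 days at 1.95% → $11000 × 1.95% × 255/365 = $149.8562
Total = $212.8425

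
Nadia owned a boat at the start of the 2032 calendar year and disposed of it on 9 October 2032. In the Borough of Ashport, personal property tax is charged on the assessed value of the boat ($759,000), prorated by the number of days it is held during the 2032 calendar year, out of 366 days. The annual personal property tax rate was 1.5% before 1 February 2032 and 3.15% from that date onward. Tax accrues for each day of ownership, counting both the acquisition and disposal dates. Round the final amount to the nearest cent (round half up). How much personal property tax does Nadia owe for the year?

1 January – 31 January 2032: 31 days at 1.5% → $759,000 × 1.5% × 31/366 = $964.3033
1 February – 9 October 2032: 252 days at 3.15% → $759,000 × 3.15% × 252/366 = $16,461.5902
Total = $17,425.8934

$17,425.89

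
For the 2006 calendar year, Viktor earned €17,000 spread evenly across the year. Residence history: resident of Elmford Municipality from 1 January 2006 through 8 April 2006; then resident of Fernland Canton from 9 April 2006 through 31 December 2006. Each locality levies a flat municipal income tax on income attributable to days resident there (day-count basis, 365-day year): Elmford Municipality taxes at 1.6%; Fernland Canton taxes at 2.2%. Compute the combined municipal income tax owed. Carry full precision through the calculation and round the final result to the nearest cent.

Elmford Municipality, 1 January – 8 April 2006: 98 days → €17,000 × 1.6% × 98/365 = €73.0301
Fernland Canton, 9 April – 31 December 2006: 267 days → €17,000 × 2.2% × 267/365 = €273.5836
Total = €346.6137

€346.61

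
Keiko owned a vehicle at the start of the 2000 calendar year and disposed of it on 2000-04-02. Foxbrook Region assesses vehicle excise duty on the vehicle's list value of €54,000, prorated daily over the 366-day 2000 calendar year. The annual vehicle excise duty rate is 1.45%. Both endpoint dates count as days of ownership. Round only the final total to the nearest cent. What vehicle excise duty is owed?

Days held (2000-01-01 to 2000-04-02): 93 out of 366
Tax = €54,000 × 1.45% × 93/366 = €198.9590

€198.96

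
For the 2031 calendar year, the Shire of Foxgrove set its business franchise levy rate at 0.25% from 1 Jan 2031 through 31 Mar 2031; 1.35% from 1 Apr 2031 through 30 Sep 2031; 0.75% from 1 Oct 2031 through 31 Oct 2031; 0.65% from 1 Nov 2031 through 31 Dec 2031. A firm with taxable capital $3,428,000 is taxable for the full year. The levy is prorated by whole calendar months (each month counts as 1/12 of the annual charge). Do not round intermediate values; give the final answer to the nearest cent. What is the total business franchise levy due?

$31,137.67

1 Jan – 31 Mar 2031: 3 months at 0.25% → $3,428,000 × 0.25% × 3/12 = $2,142.5000
1 Apr – 30 Sep 2031: 6 months at 1.35% → $3,428,000 × 1.35% × 6/12 = $23,139.0000
1 Oct – 31 Oct 2031: 1 month at 0.75% → $3,428,000 × 0.75% × 1/12 = $2,142.5000
1 Nov – 31 Dec 2031: 2 months at 0.65% → $3,428,000 × 0.65% × 2/12 = $3,713.6667
Total = $31,137.6667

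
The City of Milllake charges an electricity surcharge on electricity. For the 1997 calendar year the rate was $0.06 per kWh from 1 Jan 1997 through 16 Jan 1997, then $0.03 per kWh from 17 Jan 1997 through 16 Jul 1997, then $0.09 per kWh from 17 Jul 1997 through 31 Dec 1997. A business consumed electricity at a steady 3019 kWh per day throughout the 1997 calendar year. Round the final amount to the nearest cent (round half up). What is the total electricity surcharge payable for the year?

1 Jan – 16 Jan 1997: 16 days × 3019 kWh/day = 48,304 kWh at $0.06/kWh → $2,898.24
17 Jan – 16 Jul 1997: 181 days × 3019 kWh/day = 546,439 kWh at $0.03/kWh → $16,393.17
17 Jul – 31 Dec 1997: 168 days × 3019 kWh/day = 507,192 kWh at $0.09/kWh → $45,647.28

$64,938.69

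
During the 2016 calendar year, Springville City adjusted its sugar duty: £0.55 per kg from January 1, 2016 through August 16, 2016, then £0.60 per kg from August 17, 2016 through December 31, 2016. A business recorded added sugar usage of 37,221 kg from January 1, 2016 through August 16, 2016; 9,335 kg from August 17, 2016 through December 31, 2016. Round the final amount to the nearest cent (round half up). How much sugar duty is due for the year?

January 1 – August 16, 2016: 37,221 kg at £0.55/kg → £20471.55
August 17 – December 31, 2016: 9,335 kg at £0.60/kg → £5601.00

£26072.55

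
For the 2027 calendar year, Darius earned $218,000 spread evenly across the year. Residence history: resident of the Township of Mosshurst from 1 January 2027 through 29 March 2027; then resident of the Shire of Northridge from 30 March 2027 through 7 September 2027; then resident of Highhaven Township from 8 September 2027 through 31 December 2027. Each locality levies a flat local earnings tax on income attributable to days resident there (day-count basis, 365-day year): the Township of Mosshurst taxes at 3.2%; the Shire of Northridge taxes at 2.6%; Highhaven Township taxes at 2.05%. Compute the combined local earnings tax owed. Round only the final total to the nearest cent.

$5,605.59

The Township of Mosshurst, 1 January – 29 March 2027: 88 days → $218,000 × 3.2% × 88/365 = $1,681.8849
The Shire of Northridge, 30 March – 7 September 2027: 162 days → $218,000 × 2.6% × 162/365 = $2,515.6603
Highhaven Township, 8 September – 31 December 2027: 115 days → $218,000 × 2.05% × 115/365 = $1,408.0411
Total = $5,605.5863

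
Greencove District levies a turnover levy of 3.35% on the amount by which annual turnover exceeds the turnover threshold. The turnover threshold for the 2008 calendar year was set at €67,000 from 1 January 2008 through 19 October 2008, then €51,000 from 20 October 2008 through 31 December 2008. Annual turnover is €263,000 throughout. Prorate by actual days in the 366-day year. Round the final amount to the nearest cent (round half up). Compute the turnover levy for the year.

1 January – 19 October 2008: 293 days, exemption €67,000 → (€263,000 − €67,000) × 3.35% × 293/366 = €5,256.3880
20 October – 31 December 2008: 73 days, exemption €51,000 → (€263,000 − €51,000) × 3.35% × 73/366 = €1,416.5191
Total = €6,672.9071

€6,672.91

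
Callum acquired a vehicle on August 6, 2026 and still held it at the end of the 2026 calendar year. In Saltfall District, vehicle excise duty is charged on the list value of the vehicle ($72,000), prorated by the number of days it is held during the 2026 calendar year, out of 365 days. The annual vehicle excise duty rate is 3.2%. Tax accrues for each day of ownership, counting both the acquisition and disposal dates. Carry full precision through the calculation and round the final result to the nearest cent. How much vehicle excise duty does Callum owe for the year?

Days held (August 6 – December 31, 2026): 148 out of 365
Tax = $72,000 × 3.2% × 148/365 = $934.2247

$934.22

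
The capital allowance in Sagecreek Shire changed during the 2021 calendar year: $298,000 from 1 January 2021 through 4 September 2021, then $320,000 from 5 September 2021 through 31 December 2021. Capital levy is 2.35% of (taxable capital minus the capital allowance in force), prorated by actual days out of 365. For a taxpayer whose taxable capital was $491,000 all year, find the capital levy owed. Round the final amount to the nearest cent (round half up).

$4,368.36

1 January – 4 September 2021: 247 days, exemption $298,000 → ($491,000 − $298,000) × 2.35% × 247/365 = $3,069.2288
5 September – 31 December 2021: 118 days, exemption $320,000 → ($491,000 − $320,000) × 2.35% × 118/365 = $1,299.1315
Total = $4,368.3603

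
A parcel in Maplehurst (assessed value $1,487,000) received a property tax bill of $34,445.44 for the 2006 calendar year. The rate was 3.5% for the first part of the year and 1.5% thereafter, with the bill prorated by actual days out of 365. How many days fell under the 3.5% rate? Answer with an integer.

149 days

Let d = days at the first rate; then 365 − d days at the second rate.
$1,487,000 × [3.5%·d + 1.5%·(365−d)] / 365 = $34,445.44
Solving gives d = 149, so the new rate took effect on May 30, 2006.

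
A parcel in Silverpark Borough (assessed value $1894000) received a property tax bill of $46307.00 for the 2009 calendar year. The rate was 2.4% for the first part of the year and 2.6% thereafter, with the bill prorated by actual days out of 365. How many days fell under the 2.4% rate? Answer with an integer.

283 days

Let d = days at the first rate; then 365 − d days at the second rate.
$1894000 × [2.4%·d + 2.6%·(365−d)] / 365 = $46307.00
Solving gives d = 283, so the new rate took effect on 11 Oct 2009.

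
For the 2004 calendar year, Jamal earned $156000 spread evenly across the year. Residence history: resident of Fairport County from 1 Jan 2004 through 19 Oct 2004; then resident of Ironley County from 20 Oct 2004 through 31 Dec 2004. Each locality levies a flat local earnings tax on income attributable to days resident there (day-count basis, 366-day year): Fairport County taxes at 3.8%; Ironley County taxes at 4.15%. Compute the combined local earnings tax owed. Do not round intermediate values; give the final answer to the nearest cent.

$6036.90

Fairport County, 1 Jan – 19 Oct 2004: 293 days → $156000 × 3.8% × 293/366 = $4745.6393
Ironley County, 20 Oct – 31 Dec 2004: 73 days → $156000 × 4.15% × 73/366 = $1291.2623
Total = $6036.9016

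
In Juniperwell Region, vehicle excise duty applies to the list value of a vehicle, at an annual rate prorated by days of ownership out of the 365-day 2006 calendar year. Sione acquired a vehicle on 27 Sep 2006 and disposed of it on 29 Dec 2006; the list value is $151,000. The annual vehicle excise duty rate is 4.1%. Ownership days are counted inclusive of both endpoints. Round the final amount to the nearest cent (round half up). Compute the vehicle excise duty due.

$1,594.39

Days held (27 Sep – 29 Dec 2006): 94 out of 365
Tax = $151,000 × 4.1% × 94/365 = $1,594.3945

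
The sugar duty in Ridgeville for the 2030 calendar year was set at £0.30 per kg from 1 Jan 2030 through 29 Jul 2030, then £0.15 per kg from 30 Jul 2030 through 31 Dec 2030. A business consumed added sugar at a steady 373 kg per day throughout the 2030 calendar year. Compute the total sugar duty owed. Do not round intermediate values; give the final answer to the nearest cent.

£32,171.25

1 Jan – 29 Jul 2030: 210 days × 373 kg/day = 78,330 kg at £0.30/kg → £23,499.00
30 Jul – 31 Dec 2030: 155 days × 373 kg/day = 57,815 kg at £0.15/kg → £8,672.25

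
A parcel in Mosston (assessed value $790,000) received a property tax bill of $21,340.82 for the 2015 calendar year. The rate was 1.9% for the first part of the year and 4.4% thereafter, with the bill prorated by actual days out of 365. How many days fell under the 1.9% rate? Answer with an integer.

248 days

Let d = days at the first rate; then 365 − d days at the second rate.
$790,000 × [1.9%·d + 4.4%·(365−d)] / 365 = $21,340.82
Solving gives d = 248, so the new rate took effect on 6 September 2015.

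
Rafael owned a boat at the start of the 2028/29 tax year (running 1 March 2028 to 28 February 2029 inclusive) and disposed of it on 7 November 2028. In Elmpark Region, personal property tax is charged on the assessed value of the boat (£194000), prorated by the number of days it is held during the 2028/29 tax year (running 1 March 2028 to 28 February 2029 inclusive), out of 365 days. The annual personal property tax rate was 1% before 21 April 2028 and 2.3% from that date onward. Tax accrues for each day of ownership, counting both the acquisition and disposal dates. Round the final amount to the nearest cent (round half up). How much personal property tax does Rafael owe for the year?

1 March – 20 April 2028: 51 days at 1% → £194000 × 1% × 51/365 = £271.0685
21 April – 7 November 2028: 201 days at 2.3% → £194000 × 2.3% × 201/365 = £2457.1562
Total = £2728.2247

£2728.22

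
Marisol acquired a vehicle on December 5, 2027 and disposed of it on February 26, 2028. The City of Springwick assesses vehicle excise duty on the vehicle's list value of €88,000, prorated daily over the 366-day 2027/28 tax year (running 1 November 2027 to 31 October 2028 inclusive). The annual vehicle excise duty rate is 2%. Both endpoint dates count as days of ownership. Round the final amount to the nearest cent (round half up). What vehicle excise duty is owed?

€403.93

Days held (December 5, 2027 – February 26, 2028): 84 out of 366
Tax = €88,000 × 2% × 84/366 = €403.9344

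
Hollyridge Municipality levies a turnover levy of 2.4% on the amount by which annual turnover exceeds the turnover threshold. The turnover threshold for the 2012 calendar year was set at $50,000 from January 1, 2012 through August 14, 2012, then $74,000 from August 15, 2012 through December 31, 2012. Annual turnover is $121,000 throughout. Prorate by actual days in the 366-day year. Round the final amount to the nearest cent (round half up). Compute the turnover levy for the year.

$1,485.25

January 1 – August 14, 2012: 227 days, exemption $50,000 → ($121,000 − $50,000) × 2.4% × 227/366 = $1,056.8525
August 15 – December 31, 2012: 139 days, exemption $74,000 → ($121,000 − $74,000) × 2.4% × 139/366 = $428.3934
Total = $1,485.2459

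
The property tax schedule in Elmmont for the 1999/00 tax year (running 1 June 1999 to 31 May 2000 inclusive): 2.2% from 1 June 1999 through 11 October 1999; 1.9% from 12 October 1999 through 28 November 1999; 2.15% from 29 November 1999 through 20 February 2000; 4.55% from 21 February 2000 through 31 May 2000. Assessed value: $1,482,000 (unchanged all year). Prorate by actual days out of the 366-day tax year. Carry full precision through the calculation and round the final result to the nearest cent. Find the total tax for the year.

$41,461.58

1 June – 11 October 1999: 133 days at 2.2% → $1,482,000 × 2.2% × 133/366 = $11,847.9016
12 October – 28 November 1999: 48 days at 1.9% → $1,482,000 × 1.9% × 48/366 = $3,692.8525
29 November 1999 – 20 February 2000: 84 days at 2.15% → $1,482,000 × 2.15% × 84/366 = $7,312.8197
21 February – 31 May 2000: 101 days at 4.55% → $1,482,000 × 4.55% × 101/366 = $18,608.0082
Total = $41,461.5820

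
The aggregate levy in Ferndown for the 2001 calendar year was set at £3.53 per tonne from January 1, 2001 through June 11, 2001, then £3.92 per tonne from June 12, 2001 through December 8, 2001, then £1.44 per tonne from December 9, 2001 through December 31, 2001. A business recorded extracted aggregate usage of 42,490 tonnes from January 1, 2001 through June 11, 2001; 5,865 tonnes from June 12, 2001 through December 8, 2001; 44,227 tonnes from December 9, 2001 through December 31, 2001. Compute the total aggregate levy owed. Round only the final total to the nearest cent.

£236,667.38

January 1 – June 11, 2001: 42,490 tonnes at £3.53/tonne → £149,989.70
June 12 – December 8, 2001: 5,865 tonnes at £3.92/tonne → £22,990.80
December 9 – December 31, 2001: 44,227 tonnes at £1.44/tonne → £63,686.88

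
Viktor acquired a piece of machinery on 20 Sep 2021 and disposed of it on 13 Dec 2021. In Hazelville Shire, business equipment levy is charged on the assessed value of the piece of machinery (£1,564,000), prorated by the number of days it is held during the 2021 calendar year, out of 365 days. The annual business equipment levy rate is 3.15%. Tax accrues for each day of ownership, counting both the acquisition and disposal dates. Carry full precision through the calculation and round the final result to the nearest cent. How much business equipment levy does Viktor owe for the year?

Days held (20 Sep – 13 Dec 2021): 85 out of 365
Tax = £1,564,000 × 3.15% × 85/365 = £11,472.9041

£11,472.90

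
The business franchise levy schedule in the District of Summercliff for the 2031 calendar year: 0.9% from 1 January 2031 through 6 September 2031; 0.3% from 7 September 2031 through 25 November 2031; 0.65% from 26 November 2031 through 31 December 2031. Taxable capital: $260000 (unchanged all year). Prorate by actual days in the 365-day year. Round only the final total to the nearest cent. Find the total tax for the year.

$1933.97

1 January – 6 September 2031: 249 days at 0.9% → $260000 × 0.9% × 249/365 = $1596.3288
7 September – 25 November 2031: 80 days at 0.3% → $260000 × 0.3% × 80/365 = $170.9589
26 November – 31 December 2031: 36 days at 0.65% → $260000 × 0.65% × 36/365 = $166.6849
Total = $1933.9726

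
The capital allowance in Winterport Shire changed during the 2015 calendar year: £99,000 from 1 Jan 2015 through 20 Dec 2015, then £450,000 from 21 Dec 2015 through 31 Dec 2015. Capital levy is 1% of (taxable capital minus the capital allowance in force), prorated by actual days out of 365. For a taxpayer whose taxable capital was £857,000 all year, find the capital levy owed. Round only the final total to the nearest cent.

£7,474.22

1 Jan – 20 Dec 2015: 354 days, exemption £99,000 → (£857,000 − £99,000) × 1% × 354/365 = £7,351.5616
21 Dec – 31 Dec 2015: 11 days, exemption £450,000 → (£857,000 − £450,000) × 1% × 11/365 = £122.6575
Total = £7,474.2192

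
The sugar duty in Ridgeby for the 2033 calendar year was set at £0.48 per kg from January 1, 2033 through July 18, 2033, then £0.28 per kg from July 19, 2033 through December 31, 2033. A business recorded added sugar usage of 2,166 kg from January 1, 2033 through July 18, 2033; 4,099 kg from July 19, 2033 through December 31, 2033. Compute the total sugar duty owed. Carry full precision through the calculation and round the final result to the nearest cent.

January 1 – July 18, 2033: 2,166 kg at £0.48/kg → £1,039.68
July 19 – December 31, 2033: 4,099 kg at £0.28/kg → £1,147.72

£2,187.40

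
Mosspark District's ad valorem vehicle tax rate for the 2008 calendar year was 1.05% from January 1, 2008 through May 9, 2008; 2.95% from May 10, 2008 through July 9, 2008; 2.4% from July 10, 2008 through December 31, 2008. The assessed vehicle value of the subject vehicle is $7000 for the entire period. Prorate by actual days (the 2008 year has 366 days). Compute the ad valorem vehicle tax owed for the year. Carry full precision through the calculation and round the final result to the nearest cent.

January 1 – May 9, 2008: 130 days at 1.05% → $7000 × 1.05% × 130/366 = $26.1066
May 10 – July 9, 2008: 61 days at 2.95% → $7000 × 2.95% × 61/366 = $34.4167
July 10 – December 31, 2008: 175 days at 2.4% → $7000 × 2.4% × 175/366 = $80.3279
Total = $140.8511

$140.85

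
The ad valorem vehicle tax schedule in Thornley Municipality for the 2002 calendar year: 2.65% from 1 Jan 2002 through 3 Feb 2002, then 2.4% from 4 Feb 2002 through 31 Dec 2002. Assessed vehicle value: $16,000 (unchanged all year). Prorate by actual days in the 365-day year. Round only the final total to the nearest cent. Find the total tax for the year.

$387.73

1 Jan – 3 Feb 2002: 34 days at 2.65% → $16,000 × 2.65% × 34/365 = $39.4959
4 Feb – 31 Dec 2002: 331 days at 2.4% → $16,000 × 2.4% × 331/365 = $348.2301
Total = $387.7260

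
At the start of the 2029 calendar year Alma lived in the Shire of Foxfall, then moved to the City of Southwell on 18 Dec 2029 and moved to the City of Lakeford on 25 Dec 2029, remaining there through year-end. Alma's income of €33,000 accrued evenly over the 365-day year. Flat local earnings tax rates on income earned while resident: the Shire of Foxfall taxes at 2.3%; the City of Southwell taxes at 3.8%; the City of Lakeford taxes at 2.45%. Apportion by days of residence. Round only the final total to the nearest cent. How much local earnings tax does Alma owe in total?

€769.44

The Shire of Foxfall, 1 Jan – 17 Dec 2029: 351 days → €33,000 × 2.3% × 351/365 = €729.8877
The City of Southwell, 18 Dec – 24 Dec 2029: 7 days → €33,000 × 3.8% × 7/365 = €24.0493
The City of Lakeford, 25 Dec – 31 Dec 2029: 7 days → €33,000 × 2.45% × 7/365 = €15.5055
Total = €769.4425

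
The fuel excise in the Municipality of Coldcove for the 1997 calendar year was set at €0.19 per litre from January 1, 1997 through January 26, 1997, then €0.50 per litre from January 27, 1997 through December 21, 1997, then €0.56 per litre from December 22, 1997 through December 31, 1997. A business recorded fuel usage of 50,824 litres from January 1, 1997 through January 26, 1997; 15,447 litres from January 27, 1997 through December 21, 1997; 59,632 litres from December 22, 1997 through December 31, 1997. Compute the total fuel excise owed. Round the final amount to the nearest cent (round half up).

€50,773.98

January 1 – January 26, 1997: 50,824 litres at €0.19/litre → €9,656.56
January 27 – December 21, 1997: 15,447 litres at €0.50/litre → €7,723.50
December 22 – December 31, 1997: 59,632 litres at €0.56/litre → €33,393.92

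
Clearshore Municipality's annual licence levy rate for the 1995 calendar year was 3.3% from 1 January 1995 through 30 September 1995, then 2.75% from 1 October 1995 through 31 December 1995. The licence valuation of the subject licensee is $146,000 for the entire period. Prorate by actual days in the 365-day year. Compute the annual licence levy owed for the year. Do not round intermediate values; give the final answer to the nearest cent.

1 January – 30 September 1995: 273 days at 3.3% → $146,000 × 3.3% × 273/365 = $3,603.6000
1 October – 31 December 1995: 92 days at 2.75% → $146,000 × 2.75% × 92/365 = $1,012.0000
Total = $4,615.6000

$4,615.60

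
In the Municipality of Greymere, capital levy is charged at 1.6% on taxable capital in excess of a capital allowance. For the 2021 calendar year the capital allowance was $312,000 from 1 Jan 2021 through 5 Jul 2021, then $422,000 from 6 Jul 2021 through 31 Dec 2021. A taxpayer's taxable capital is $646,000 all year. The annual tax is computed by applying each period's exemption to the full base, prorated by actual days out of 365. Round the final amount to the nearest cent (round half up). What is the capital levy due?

1 Jan – 5 Jul 2021: 186 days, exemption $312,000 → ($646,000 − $312,000) × 1.6% × 186/365 = $2,723.2438
6 Jul – 31 Dec 2021: 179 days, exemption $422,000 → ($646,000 − $422,000) × 1.6% × 179/365 = $1,757.6329
Total = $4,480.8767

$4,480.88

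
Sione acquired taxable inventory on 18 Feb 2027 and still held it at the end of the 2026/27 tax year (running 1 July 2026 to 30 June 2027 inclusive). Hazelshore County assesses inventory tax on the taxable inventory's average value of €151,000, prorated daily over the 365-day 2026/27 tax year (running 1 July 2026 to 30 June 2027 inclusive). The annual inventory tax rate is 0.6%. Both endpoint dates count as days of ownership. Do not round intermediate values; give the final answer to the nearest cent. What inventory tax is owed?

Days held (18 Feb – 30 Jun 2027): 133 out of 365
Tax = €151,000 × 0.6% × 133/365 = €330.1315

€330.13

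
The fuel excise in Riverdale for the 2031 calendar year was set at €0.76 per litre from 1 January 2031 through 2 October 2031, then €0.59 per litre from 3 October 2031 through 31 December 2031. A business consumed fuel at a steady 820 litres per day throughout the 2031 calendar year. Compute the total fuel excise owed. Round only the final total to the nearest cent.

1 January – 2 October 2031: 275 days × 820 litres/day = 225,500 litres at €0.76/litre → €171380.00
3 October – 31 December 2031: 90 days × 820 litres/day = 73,800 litres at €0.59/litre → €43542.00

€214922.00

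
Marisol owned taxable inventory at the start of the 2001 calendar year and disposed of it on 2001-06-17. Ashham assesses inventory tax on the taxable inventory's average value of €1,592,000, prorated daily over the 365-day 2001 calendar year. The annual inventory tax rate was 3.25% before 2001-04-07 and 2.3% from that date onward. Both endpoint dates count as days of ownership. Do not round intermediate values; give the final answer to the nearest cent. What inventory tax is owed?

2001-01-01 to 2001-04-06: 96 days at 3.25% → €1,592,000 × 3.25% × 96/365 = €13,608.3288
2001-04-07 to 2001-06-17: 72 days at 2.3% → €1,592,000 × 2.3% × 72/365 = €7,222.8822
Total = €20,831.2110

€20,831.21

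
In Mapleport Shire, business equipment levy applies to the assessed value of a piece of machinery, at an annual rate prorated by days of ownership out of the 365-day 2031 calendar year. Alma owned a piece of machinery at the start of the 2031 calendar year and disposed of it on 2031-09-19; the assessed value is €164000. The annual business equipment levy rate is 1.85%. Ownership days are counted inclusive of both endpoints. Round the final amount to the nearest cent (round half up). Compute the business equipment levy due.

€2177.83

Days held (2031-01-01 to 2031-09-19): 262 out of 365
Tax = €164000 × 1.85% × 262/365 = €2177.8301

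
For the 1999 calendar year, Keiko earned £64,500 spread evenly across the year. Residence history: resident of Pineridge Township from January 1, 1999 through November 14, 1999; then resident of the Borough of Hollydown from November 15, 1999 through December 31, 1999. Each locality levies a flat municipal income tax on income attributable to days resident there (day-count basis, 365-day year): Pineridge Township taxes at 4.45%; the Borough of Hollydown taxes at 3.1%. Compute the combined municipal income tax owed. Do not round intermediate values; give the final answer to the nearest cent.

£2,758.13

Pineridge Township, January 1 – November 14, 1999: 318 days → £64,500 × 4.45% × 318/365 = £2,500.6562
The Borough of Hollydown, November 15 – December 31, 1999: 47 days → £64,500 × 3.1% × 47/365 = £257.4699
Total = £2,758.1260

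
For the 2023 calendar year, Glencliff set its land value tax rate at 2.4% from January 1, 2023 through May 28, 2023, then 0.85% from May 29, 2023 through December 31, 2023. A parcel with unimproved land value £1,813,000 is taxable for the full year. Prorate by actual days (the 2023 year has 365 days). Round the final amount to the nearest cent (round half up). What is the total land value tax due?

January 1 – May 28, 2023: 148 days at 2.4% → £1,813,000 × 2.4% × 148/365 = £17,643.2219
May 29 – December 31, 2023: 217 days at 0.85% → £1,813,000 × 0.85% × 217/365 = £9,161.8589
Total = £26,805.0808

£26,805.08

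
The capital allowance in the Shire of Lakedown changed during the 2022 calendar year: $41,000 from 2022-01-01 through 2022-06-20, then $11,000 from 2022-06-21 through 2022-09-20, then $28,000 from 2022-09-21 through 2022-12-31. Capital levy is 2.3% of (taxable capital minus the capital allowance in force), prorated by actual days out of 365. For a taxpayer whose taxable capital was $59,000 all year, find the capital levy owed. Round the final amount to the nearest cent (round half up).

$671.47

2022-01-01 to 2022-06-20: 171 days, exemption $41,000 → ($59,000 − $41,000) × 2.3% × 171/365 = $193.9562
2022-06-21 to 2022-09-20: 92 days, exemption $11,000 → ($59,000 − $11,000) × 2.3% × 92/365 = $278.2685
2022-09-21 to 2022-12-31: 102 days, exemption $28,000 → ($59,000 − $28,000) × 2.3% × 102/365 = $199.2493
Total = $671.4740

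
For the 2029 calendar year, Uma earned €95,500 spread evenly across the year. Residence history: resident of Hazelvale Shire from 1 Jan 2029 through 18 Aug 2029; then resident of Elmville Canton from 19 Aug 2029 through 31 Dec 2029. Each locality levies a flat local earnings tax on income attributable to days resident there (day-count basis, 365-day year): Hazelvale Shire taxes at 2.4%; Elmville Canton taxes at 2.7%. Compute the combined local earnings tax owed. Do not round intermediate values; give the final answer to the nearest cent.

€2,397.97

Hazelvale Shire, 1 Jan – 18 Aug 2029: 230 days → €95,500 × 2.4% × 230/365 = €1,444.2740
Elmville Canton, 19 Aug – 31 Dec 2029: 135 days → €95,500 × 2.7% × 135/365 = €953.6918
Total = €2,397.9658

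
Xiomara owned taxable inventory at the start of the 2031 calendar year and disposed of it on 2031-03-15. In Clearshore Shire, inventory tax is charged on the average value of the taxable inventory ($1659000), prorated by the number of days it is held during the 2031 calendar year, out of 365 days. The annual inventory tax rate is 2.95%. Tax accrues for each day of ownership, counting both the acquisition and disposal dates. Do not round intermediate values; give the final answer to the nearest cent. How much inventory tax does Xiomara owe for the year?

$9922.18

Days held (2031-01-01 to 2031-03-15): 74 out of 365
Tax = $1659000 × 2.95% × 74/365 = $9922.1836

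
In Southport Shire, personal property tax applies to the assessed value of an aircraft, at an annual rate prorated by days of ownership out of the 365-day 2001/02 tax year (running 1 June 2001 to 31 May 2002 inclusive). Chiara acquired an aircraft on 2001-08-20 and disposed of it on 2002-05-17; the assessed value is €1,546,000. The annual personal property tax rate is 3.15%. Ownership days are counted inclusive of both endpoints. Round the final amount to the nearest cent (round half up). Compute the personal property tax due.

Days held (2001-08-20 to 2002-05-17): 271 out of 365
Tax = €1,546,000 × 3.15% × 271/365 = €36,157.3397

€36,157.34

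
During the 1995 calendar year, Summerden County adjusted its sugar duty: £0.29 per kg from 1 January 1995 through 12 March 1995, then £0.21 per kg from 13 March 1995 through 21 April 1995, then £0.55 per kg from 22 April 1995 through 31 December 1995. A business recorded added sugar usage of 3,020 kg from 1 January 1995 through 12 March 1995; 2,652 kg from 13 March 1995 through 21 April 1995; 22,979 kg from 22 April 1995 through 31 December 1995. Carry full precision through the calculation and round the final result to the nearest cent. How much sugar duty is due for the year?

£14,071.17

1 January – 12 March 1995: 3,020 kg at £0.29/kg → £875.80
13 March – 21 April 1995: 2,652 kg at £0.21/kg → £556.92
22 April – 31 December 1995: 22,979 kg at £0.55/kg → £12,638.45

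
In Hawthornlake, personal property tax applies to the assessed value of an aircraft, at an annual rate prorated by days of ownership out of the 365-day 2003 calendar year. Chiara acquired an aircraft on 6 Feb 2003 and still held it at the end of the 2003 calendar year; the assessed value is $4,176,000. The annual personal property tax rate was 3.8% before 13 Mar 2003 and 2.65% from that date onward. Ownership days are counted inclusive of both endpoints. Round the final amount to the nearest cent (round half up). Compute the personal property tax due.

6 Feb – 12 Mar 2003: 35 days at 3.8% → $4,176,000 × 3.8% × 35/365 = $15,216.6575
13 Mar – 31 Dec 2003: 294 days at 2.65% → $4,176,000 × 2.65% × 294/365 = $89,137.5781
Total = $104,354.2356

$104,354.24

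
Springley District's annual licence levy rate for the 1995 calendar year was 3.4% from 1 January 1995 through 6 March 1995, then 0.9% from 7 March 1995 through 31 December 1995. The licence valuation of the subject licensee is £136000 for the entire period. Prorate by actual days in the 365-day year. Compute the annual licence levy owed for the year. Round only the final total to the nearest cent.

1 January – 6 March 1995: 65 days at 3.4% → £136000 × 3.4% × 65/365 = £823.4521
7 March – 31 December 1995: 300 days at 0.9% → £136000 × 0.9% × 300/365 = £1006.0274
Total = £1829.4795

£1829.48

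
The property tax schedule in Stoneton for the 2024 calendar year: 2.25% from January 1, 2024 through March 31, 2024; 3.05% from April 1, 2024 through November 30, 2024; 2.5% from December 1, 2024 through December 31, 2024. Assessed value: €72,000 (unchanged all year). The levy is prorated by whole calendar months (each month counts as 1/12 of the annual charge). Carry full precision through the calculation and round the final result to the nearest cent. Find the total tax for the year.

€2,019.00

January 1 – March 31, 2024: 3 months at 2.25% → €72,000 × 2.25% × 3/12 = €405.0000
April 1 – November 30, 2024: 8 months at 3.05% → €72,000 × 3.05% × 8/12 = €1,464.0000
December 1 – December 31, 2024: 1 month at 2.5% → €72,000 × 2.5% × 1/12 = €150.0000
Total = €2,019.0000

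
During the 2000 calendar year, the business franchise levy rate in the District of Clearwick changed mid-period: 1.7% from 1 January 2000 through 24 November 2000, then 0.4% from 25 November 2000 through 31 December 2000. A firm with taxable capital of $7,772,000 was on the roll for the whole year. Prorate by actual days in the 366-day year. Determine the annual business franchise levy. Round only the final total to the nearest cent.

1 January – 24 November 2000: 329 days at 1.7% → $7,772,000 × 1.7% × 329/366 = $118,767.2022
25 November – 31 December 2000: 37 days at 0.4% → $7,772,000 × 0.4% × 37/366 = $3,142.7760
Total = $121,909.9781

$121,909.98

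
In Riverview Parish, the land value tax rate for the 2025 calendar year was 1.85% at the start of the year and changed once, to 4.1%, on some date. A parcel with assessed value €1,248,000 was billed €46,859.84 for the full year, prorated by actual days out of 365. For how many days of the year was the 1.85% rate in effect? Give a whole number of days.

Let d = days at the first rate; then 365 − d days at the second rate.
€1,248,000 × [1.85%·d + 4.1%·(365−d)] / 365 = €46,859.84
Solving gives d = 56, so the new rate took effect on February 26, 2025.

56 days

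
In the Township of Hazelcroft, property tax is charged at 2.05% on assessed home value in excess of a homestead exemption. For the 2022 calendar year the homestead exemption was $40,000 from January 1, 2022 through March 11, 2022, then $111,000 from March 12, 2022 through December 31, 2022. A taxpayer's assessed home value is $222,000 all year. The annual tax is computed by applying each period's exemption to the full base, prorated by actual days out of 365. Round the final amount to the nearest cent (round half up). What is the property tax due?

January 1 – March 11, 2022: 70 days, exemption $40,000 → ($222,000 − $40,000) × 2.05% × 70/365 = $715.5342
March 12 – December 31, 2022: 295 days, exemption $111,000 → ($222,000 − $111,000) × 2.05% × 295/365 = $1,839.1027
Total = $2,554.6370

$2,554.64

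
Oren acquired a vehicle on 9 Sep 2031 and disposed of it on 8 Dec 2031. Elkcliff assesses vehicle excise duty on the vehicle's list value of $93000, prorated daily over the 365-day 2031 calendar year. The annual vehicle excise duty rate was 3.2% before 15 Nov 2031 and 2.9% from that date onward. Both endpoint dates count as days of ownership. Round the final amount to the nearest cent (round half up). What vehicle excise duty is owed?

9 Sep – 14 Nov 2031: 67 days at 3.2% → $93000 × 3.2% × 67/365 = $546.2795
15 Nov – 8 Dec 2031: 24 days at 2.9% → $93000 × 2.9% × 24/365 = $177.3370
Total = $723.6164

$723.62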